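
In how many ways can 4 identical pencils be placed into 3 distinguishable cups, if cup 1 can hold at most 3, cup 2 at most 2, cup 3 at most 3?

Without the upper bounds there are C(6,2) = 15 ways to split 4 among 3 cups.
Subtract solutions that violate a single cap (substitute x_i' = x_i − (cap_i+1)): x_1 ≥ 4 gives C(2,2) = 1; x_2 ≥ 3 gives C(3,2) = 3; x_3 ≥ 4 gives C(2,2) = 1. Together 5.
No two caps can be exceeded simultaneously, so the pair terms are all 0.
By inclusion–exclusion the count is 15 − 5 + 0 = 10.

10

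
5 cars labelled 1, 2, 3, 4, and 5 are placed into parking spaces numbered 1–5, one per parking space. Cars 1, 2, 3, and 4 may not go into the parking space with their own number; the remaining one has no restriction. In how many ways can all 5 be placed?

53

Let Aᵢ (for 1 ≤ i ≤ 4) be the placements that put car i in its forbidden parking space. Any j of these fix j positions, leaving (5−j)! ways to fill the rest, and there are C(4,j) ways to pick which j.
By inclusion–exclusion, the number of valid placements is Σ_{j=0}^{4} (−1)^j C(4,j)·(5−j)!.
Computing: 120 − 96 + 36 − 8 + 1 = 53.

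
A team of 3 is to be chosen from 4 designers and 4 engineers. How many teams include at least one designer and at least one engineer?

Total 3-person selections from all 8: C(8,3) = 56.
Subtract selections that omit an entire group: no designers → C(4,3) = 4; no engineers → C(4,3) = 4.
Both groups omitted at once is impossible, so 56 − 8 = 48.

48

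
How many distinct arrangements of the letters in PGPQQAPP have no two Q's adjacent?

There are 8!/(4!·2!) = 840 arrangements of PGPQQAPP in total.
If the two Q's are adjacent, glue them into one block, leaving 7 items to arrange: (7)!/(4!) = 210 ways.
Hence 840 − 210 = 630.

630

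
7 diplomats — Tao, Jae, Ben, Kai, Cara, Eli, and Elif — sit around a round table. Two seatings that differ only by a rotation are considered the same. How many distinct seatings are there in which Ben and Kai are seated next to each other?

240

Glue Ben and Kai into a block (2 internal orders). Seating 6 units around a circle gives (5)! arrangements.
So 2 × (5)! = 2 × 120 = 240.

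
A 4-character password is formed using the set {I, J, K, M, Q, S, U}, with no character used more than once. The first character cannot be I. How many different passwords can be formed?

The first character has 7−1 = 6 choices (anything except I).
The remaining 3 characters are filled from the other 6 symbols without repetition: 6 × 5 × 4 = 120.
Total: 6 × 120 = 720.

720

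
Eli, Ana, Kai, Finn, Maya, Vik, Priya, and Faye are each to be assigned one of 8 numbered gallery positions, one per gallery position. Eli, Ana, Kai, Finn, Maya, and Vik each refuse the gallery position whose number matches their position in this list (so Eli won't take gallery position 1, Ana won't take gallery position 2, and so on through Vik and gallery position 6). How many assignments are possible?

Let Aᵢ (for 1 ≤ i ≤ 6) be the placements that put person i in their forbidden gallery position. Any j of these fix j positions, leaving (8−j)! ways to fill the rest, and there are C(6,j) ways to pick which j.
By inclusion–exclusion, the number of valid placements is Σ_{j=0}^{6} (−1)^j C(6,j)·(8−j)!.
Computing: 40320 − 30240 + 10800 − 2400 + 360 − 36 + 2 = 18806.

18806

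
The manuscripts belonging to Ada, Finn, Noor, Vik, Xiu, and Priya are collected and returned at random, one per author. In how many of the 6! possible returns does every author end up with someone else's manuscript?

Count assignments avoiding every fixed point. For any j of the 6 authors fixed to their own manuscript, the other 6−j can be arranged in (6−j)! ways.
By inclusion–exclusion this is Σ_{j=0}^{6} (−1)^j C(6,j)·(6−j)!.
Computing: 720 − 720 + 360 − 120 + 30 − 6 + 1 = 265.

265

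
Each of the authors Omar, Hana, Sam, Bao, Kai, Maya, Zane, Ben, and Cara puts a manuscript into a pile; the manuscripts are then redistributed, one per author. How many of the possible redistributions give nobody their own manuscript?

133496

Let Aᵢ be the assignments in which author i gets their own manuscript. We want the size of the complement of A₁∪…∪A_9.
By inclusion–exclusion this is Σ_{j=0}^{9} (−1)^j C(9,j)·(9−j)!.
Computing: 362880 − 362880 + 181440 − 60480 + 15120 − 3024 + 504 − 72 + 9 − 1 = 133496.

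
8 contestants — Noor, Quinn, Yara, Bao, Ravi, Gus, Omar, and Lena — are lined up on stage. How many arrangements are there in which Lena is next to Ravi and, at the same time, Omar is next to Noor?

2880

Treat {Lena,Ravi} as one block (2 orders) and {Omar,Noor} as another (2 orders).
That leaves 6 units to arrange: 2 × 2 × 6! = 4 × 720 = 2880.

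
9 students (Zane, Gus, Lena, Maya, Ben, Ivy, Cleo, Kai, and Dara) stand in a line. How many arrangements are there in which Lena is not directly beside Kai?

There are 9! = 362880 arrangements in all. If Lena and Kai are adjacent, merging them into one block gives 2·(8)! = 80640 arrangements.
So 362880 − 80640 = 282240 arrangements keep them apart.

282240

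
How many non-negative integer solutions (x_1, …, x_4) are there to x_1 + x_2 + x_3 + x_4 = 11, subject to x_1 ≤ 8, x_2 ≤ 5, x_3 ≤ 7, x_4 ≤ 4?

195

Ignoring the caps, the number of non-negative solutions to x_1+…+x_4 = 11 is C(14,3) = 364.
Subtract solutions that violate a single cap (substitute x_i' = x_i − (cap_i+1)): x_1 ≥ 9 gives C(5,3) = 10; x_2 ≥ 6 gives C(8,3) = 56; x_3 ≥ 8 gives C(6,3) = 20; x_4 ≥ 5 gives C(9,3) = 84. Together 170.
Add back pairs where two caps are both exceeded: 0 + 0 + 0 + 0 + 1 + 0 = 1.
By inclusion–exclusion the count is 364 − 170 + 1 = 195.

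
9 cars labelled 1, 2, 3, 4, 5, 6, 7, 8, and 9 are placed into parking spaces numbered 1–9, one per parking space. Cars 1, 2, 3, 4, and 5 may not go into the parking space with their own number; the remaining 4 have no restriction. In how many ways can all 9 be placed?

Let Aᵢ (for 1 ≤ i ≤ 5) be the placements that put car i in its forbidden parking space. Any j of these fix j positions, leaving (9−j)! ways to fill the rest, and there are C(5,j) ways to pick which j.
By inclusion–exclusion, the number of valid placements is Σ_{j=0}^{5} (−1)^j C(5,j)·(9−j)!.
Computing: 362880 − 201600 + 50400 − 7200 + 600 − 24 = 205056.

205056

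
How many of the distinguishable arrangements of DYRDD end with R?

4

Fix R in the last position and arrange the remaining 4 letters.
Those 4 letters have D appearing 3 times, giving (4)!/(3!) = 4.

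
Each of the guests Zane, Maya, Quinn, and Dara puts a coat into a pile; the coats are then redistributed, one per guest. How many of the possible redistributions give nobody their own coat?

9

This is the derangement count D_4: permutations of 4 items with no fixed point.
By inclusion–exclusion this is Σ_{j=0}^{4} (−1)^j C(4,j)·(4−j)!.
Computing: 24 − 24 + 12 − 4 + 1 = 9.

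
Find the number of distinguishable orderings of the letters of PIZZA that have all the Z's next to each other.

24

Treat the 2 copies of Z as a single block. The multiset to arrange is then {ZZ, A, I, P}, 4 items in all.
All 4 items are distinct, so there are (4)! = 24 arrangements.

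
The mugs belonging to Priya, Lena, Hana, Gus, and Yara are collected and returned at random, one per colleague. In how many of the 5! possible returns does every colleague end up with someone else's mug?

Count assignments avoiding every fixed point. For any j of the 5 colleagues fixed to their own mug, the other 5−j can be arranged in (5−j)! ways.
By inclusion–exclusion this is Σ_{j=0}^{5} (−1)^j C(5,j)·(5−j)!.
Computing: 120 − 120 + 60 − 20 + 5 − 1 = 44.

44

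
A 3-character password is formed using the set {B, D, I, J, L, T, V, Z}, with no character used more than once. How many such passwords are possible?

This is a permutation of 3 out of 8: P(8,3) = 8!/5!.
That product is 8 × 7 × 6 = 336.

336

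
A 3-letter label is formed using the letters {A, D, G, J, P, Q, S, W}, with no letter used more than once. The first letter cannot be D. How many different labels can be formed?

294

The first letter has 8−1 = 7 choices (anything except D).
The remaining 2 letters are filled from the other 7 symbols without repetition: 7 × 6 = 42.
Total: 7 × 42 = 294.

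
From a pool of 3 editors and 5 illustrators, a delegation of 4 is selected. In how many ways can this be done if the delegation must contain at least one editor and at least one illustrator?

With no constraint there are C(8,4) = 70 possible selections.
Subtract selections that omit an entire group: no editors → C(5,4) = 5; no illustrators → C(3,4) = 0.
Both groups omitted at once is impossible, so 70 − 5 = 65.

65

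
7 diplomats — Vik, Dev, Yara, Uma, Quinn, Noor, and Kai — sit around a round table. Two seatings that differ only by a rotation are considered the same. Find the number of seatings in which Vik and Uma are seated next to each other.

Treat {Vik, Uma} as one unit (2 internal orders) and seat the resulting 6 units around the table: (5)! circular arrangements.
So 2 × (5)! = 2 × 120 = 240.

240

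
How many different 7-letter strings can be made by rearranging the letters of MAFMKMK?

MAFMKMK has 7 letters with K appearing twice and M appearing 3 times.
So there are 7! / (3!·2!) = 420 distinguishable arrangements.

420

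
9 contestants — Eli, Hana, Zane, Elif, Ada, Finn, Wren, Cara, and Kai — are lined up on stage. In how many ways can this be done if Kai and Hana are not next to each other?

There are 9! = 362880 arrangements in all. If Kai and Hana are adjacent, merging them into one block gives 2·(8)! = 80640 arrangements.
So 362880 − 80640 = 282240 arrangements keep them apart.

282240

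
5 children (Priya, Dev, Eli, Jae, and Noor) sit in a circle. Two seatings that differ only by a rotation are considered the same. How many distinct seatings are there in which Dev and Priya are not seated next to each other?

All circular seatings of 5 people number (4)! = 24.
Those with Dev next to Priya: fuse the pair into one unit and seat 4 units around a circle — 2·(3)! = 12.
Subtracting, 24 − 12 = 12.

12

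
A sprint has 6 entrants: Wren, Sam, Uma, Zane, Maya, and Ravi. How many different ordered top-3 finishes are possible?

120

There are 6 choices for 1st place, 5 for 2nd, and 4 for 3rd.
That gives 6 × 5 × 4 = 120.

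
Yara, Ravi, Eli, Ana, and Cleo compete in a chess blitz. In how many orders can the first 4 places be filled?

There are 5 choices for 1st place, 4 for 2nd, and so on down to 2 for position 4.
That gives 5 × 4 × 3 × 2 = 120.

120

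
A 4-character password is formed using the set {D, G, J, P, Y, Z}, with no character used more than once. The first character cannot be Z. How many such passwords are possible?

300

The first character has 6−1 = 5 choices (anything except Z).
The remaining 3 characters are filled from the other 5 symbols without repetition: 5 × 4 × 3 = 60.
Total: 5 × 60 = 300.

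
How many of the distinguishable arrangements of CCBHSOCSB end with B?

With the last slot taken by B, it remains to arrange the other 8 letters (CCHSOCSB).
Those 8 letters have C appearing 3 times and S appearing twice, giving (8)!/(3!·2!) = 3360.

3360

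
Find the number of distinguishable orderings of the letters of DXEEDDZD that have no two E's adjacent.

630

Total arrangements of DXEEDDZD: 8!/(4!·2!) = 840.
If the two E's are adjacent, glue them into one block, leaving 7 items to arrange: (7)!/(4!) = 210 ways.
Subtracting, 840 − 210 = 630 arrangements keep the E's apart.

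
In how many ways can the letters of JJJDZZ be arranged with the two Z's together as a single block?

20

Treat the 2 copies of Z as a single block. The multiset to arrange is then {ZZ, D, J, J, J}, 5 items in all.
That gives (5)!/(3!) = 20 arrangements.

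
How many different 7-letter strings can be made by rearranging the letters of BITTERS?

2520

BITTERS has 7 letters with T appearing twice.
Dividing 7! = 5040 by 2! = 2 for the repeated letters gives 2520.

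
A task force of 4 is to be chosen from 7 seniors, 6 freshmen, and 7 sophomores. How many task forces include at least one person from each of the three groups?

With no constraint there are C(20,4) = 4845 possible selections.
Selections missing a whole group: no seniors → C(13,4) = 715; no freshmen → C(14,4) = 1001; no sophomores → C(13,4) = 715.
Add back selections omitting two groups (i.e. drawn from a single group): C(7,4) + C(6,4) + C(7,4) = 85.
By inclusion–exclusion: 4845 − 2431 + 85 = 2499.

2499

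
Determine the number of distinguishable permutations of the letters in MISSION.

MISSION has 7 letters with I appearing twice and S appearing twice.
So there are 7! / (2!·2!) = 1260 distinguishable arrangements.

1260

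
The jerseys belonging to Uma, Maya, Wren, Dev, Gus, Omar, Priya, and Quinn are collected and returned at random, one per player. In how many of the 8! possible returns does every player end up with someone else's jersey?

14833

Count assignments avoiding every fixed point. For any j of the 8 players fixed to their old jersey, the other 8−j can be arranged in (8−j)! ways.
By inclusion–exclusion this is Σ_{j=0}^{8} (−1)^j C(8,j)·(8−j)!.
Computing: 40320 − 40320 + 20160 − 6720 + 1680 − 336 + 56 − 8 + 1 = 14833.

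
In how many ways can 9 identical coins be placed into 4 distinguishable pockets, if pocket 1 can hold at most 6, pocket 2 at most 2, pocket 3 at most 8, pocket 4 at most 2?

61

Ignoring the caps, the number of non-negative solutions to x_1+…+x_4 = 9 is C(12,3) = 220.
Subtract solutions that violate a single cap (substitute x_i' = x_i − (cap_i+1)): x_1 ≥ 7 gives C(5,3) = 10; x_2 ≥ 3 gives C(9,3) = 84; x_3 ≥ 9 gives C(3,3) = 1; x_4 ≥ 3 gives C(9,3) = 84. Together 179.
Add back pairs where two caps are both exceeded: 0 + 0 + 0 + 0 + 20 + 0 = 20.
By inclusion–exclusion the count is 220 − 179 + 20 = 61.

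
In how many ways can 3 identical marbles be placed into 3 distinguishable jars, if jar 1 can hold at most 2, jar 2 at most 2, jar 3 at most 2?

7

By stars and bars, unrestricted non-negative solutions to x_1+…+x_3 = 3 number C(3+2,2) = 10.
Subtract solutions that violate a single cap (substitute x_i' = x_i − (cap_i+1)): x_1 ≥ 3 gives C(2,2) = 1; x_2 ≥ 3 gives C(2,2) = 1; x_3 ≥ 3 gives C(2,2) = 1. Together 3.
No two caps can be exceeded simultaneously, so the pair terms are all 0.
By inclusion–exclusion the count is 10 − 3 + 0 = 7.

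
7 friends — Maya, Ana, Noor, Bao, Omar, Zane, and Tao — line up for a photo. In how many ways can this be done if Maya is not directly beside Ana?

Of the 7! = 5040 arrangements, those with Maya and Ana adjacent number 2 × 6! = 1440 (treat the pair as a block with 2 internal orders).
So 5040 − 1440 = 3600 arrangements keep them apart.

3600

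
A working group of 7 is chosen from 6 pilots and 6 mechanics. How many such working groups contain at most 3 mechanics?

396

Split by how many mechanics are chosen (0 through 3).
Sum: C(6,0)·C(6,7) + C(6,1)·C(6,6) + C(6,2)·C(6,5) + C(6,3)·C(6,4) = 0 + 6 + 90 + 300 = 396.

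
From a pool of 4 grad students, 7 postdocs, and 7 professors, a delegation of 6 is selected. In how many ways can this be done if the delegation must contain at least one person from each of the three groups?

14651

Unrestricted: C(18,6) = 18564 ways to pick any 6 of the 18.
Selections missing a whole group: no grad students → C(14,6) = 3003; no postdocs → C(11,6) = 462; no professors → C(11,6) = 462.
Add back selections omitting two groups (i.e. drawn from a single group): C(4,6) + C(7,6) + C(7,6) = 14.
By inclusion–exclusion: 18564 − 3927 + 14 = 14651.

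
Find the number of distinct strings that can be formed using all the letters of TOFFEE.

Letter multiplicities in TOFFEE: E×2, F×2, O×1, T×1.
So there are 6! / (2!·2!) = 180 distinguishable arrangements.

180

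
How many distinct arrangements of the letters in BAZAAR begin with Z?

Fix Z in the first position and arrange the remaining 5 letters.
Those 5 letters have A appearing 3 times, giving (5)!/(3!) = 20.

20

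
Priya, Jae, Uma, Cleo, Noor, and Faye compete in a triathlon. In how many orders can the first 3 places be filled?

120

This is an ordered selection of 3 from 6: P(6,3).
That gives 6 × 5 × 4 = 120.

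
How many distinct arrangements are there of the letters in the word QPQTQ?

20

QPQTQ has 5 letters with Q appearing 3 times.
Dividing 5! = 120 by 3! = 6 for the repeated letters gives 20.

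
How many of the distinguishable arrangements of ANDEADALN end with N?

With the last slot taken by N, it remains to arrange the other 8 letters (ADEADALN).
Those 8 letters have A appearing 3 times and D appearing twice, giving (8)!/(3!·2!) = 3360.

3360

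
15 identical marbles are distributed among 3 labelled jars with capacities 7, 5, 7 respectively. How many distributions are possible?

By stars and bars, unrestricted non-negative solutions to x_1+…+x_3 = 15 number C(15+2,2) = 136.
Subtract solutions that violate a single cap (substitute x_i' = x_i − (cap_i+1)): x_1 ≥ 8 gives C(9,2) = 36; x_2 ≥ 6 gives C(11,2) = 55; x_3 ≥ 8 gives C(9,2) = 36. Together 127.
Add back pairs where two caps are both exceeded: 3 + 0 + 3 = 6.
By inclusion–exclusion the count is 136 − 127 + 6 = 15.

15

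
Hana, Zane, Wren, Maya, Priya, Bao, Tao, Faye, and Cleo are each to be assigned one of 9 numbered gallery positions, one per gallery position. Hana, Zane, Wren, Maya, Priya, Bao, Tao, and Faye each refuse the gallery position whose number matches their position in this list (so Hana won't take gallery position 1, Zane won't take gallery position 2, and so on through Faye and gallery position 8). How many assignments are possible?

148329

Let Aᵢ (for 1 ≤ i ≤ 8) be the placements that put person i in their forbidden gallery position. Any j of these fix j positions, leaving (9−j)! ways to fill the rest, and there are C(8,j) ways to pick which j.
By inclusion–exclusion, the number of valid placements is Σ_{j=0}^{8} (−1)^j C(8,j)·(9−j)!.
Computing: 362880 − 322560 + 141120 − 40320 + 8400 − 1344 + 168 − 16 + 1 = 148329.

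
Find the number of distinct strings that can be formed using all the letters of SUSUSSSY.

SUSUSSSY has 8 letters with S appearing 5 times and U appearing twice.
Dividing 8! = 40320 by 5!·2! = 240 for the repeated letters gives 168.

168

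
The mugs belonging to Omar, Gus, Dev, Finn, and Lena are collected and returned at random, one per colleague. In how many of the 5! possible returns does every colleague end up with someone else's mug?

44

Let Aᵢ be the assignments in which colleague i gets their own mug. We want the size of the complement of A₁∪…∪A_5.
By inclusion–exclusion this is Σ_{j=0}^{5} (−1)^j C(5,j)·(5−j)!.
Computing: 120 − 120 + 60 − 20 + 5 − 1 = 44.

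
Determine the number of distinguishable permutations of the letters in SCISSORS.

SCISSORS has 8 letters with S appearing 4 times.
The number of distinct arrangements is 8!/(4!) = 40320/24 = 1680.

1680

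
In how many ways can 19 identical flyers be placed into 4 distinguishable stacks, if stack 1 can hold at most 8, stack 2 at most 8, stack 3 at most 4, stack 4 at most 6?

109

Without the upper bounds there are C(22,3) = 1540 ways to split 19 among 4 stacks.
Subtract solutions that violate a single cap (substitute x_i' = x_i − (cap_i+1)): x_1 ≥ 9 gives C(13,3) = 286; x_2 ≥ 9 gives C(13,3) = 286; x_3 ≥ 5 gives C(17,3) = 680; x_4 ≥ 7 gives C(15,3) = 455. Together 1707.
Add back pairs where two caps are both exceeded: 4 + 56 + 20 + 56 + 20 + 120 = 276.
By inclusion–exclusion the count is 1540 − 1707 + 276 = 109.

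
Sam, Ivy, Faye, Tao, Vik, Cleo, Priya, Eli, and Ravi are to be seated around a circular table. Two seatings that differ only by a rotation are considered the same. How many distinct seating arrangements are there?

Seat Sam anywhere (absorbing the rotational symmetry), then permute the other 8: (8)! = 40320.

40320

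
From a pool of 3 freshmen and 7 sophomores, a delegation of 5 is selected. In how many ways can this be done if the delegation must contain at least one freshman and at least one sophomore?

231

Unrestricted: C(10,5) = 252 ways to pick any 5 of the 10.
Subtract selections that omit an entire group: no freshmen → C(7,5) = 21; no sophomores → C(3,5) = 0.
Both groups omitted at once is impossible, so 252 − 21 = 231.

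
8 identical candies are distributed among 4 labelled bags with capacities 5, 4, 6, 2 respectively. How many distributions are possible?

Ignoring the caps, the number of non-negative solutions to x_1+…+x_4 = 8 is C(11,3) = 165.
Subtract solutions that violate a single cap (substitute x_i' = x_i − (cap_i+1)): x_1 ≥ 6 gives C(5,3) = 10; x_2 ≥ 5 gives C(6,3) = 20; x_3 ≥ 7 gives C(4,3) = 4; x_4 ≥ 3 gives C(8,3) = 56. Together 90.
Add back pairs where two caps are both exceeded: 0 + 0 + 0 + 0 + 1 + 0 = 1.
By inclusion–exclusion the count is 165 − 90 + 1 = 76.

76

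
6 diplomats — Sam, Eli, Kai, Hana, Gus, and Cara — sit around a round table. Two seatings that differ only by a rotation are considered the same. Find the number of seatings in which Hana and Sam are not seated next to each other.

Without the restriction there are (5)! = 120 seatings.
Seatings with Hana beside Sam: treat them as a block with 2 internal orders, giving 2 × (4)! = 48.
Subtracting, 120 − 48 = 72.

72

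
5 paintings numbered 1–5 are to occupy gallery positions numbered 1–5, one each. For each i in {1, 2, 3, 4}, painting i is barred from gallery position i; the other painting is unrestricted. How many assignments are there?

53

Let Aᵢ (for 1 ≤ i ≤ 4) be the placements that put painting i in its forbidden gallery position. Any j of these fix j positions, leaving (5−j)! ways to fill the rest, and there are C(4,j) ways to pick which j.
By inclusion–exclusion, the number of valid placements is Σ_{j=0}^{4} (−1)^j C(4,j)·(5−j)!.
Computing: 120 − 96 + 36 − 8 + 1 = 53.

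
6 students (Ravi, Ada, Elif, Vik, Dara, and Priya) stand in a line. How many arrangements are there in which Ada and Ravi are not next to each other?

Of the 6! = 720 arrangements, those with Ada and Ravi adjacent number 2 × 5! = 240 (treat the pair as a block with 2 internal orders).
So 720 − 240 = 480 arrangements keep them apart.

480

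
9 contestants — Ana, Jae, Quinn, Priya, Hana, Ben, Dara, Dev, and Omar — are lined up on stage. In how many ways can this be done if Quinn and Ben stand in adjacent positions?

Treat {Quinn, Ben} as a single unit. There are 8 units to order, and the pair itself can be ordered 2 ways.
So the count is 2·(8)! = 80640.

80640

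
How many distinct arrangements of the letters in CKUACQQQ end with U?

With the last slot taken by U, it remains to arrange the other 7 letters (CKACQQQ).
Those 7 letters have C appearing twice and Q appearing 3 times, giving (7)!/(3!·2!) = 420.

420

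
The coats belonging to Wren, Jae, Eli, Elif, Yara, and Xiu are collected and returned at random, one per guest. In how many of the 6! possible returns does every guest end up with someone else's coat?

This is the derangement count D_6: permutations of 6 items with no fixed point.
By inclusion–exclusion this is Σ_{j=0}^{6} (−1)^j C(6,j)·(6−j)!.
Computing: 720 − 720 + 360 − 120 + 30 − 6 + 1 = 265.

265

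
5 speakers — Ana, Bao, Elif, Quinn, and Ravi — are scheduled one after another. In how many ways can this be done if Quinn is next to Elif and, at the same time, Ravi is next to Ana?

24

Treat {Quinn,Elif} as one block (2 orders) and {Ravi,Ana} as another (2 orders).
That leaves 3 units to arrange: 2 × 2 × 3! = 4 × 6 = 24.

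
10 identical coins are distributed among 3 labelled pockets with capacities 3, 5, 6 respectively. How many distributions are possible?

14

Ignoring the caps, the number of non-negative solutions to x_1+…+x_3 = 10 is C(12,2) = 66.
Subtract solutions that violate a single cap (substitute x_i' = x_i − (cap_i+1)): x_1 ≥ 4 gives C(8,2) = 28; x_2 ≥ 6 gives C(6,2) = 15; x_3 ≥ 7 gives C(5,2) = 10. Together 53.
Add back pairs where two caps are both exceeded: 1 + 0 + 0 = 1.
By inclusion–exclusion the count is 66 − 53 + 1 = 14.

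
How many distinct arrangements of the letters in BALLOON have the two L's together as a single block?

Treat the 2 copies of L as a single block. The multiset to arrange is then {LL, A, B, N, O, O}, 6 items in all.
That gives (6)!/(2!) = 360 arrangements.

360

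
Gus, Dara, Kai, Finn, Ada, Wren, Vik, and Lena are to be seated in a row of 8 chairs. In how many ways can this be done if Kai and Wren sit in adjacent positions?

Glue Kai and Wren into one block (2 internal orders), leaving 7 units to arrange in a row.
That gives 2 × 7! = 2 × 5040 = 10080.

10080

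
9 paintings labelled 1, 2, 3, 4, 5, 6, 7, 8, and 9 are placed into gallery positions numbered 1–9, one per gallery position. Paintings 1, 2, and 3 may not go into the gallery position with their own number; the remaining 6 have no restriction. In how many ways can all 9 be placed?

256320

Let Aᵢ (for i ∈ {1, 2, 3}) be the placements that put painting i in its forbidden gallery position. Any j of these fix j positions, leaving (9−j)! ways to fill the rest, and there are C(3,j) ways to pick which j.
By inclusion–exclusion, the number of valid placements is Σ_{j=0}^{3} (−1)^j C(3,j)·(9−j)!.
Computing: 362880 − 120960 + 15120 − 720 = 256320.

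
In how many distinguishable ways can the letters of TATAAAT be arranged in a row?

Letter multiplicities in TATAAAT: A×4, T×3.
The number of distinct arrangements is 7!/(4!·3!) = 5040/144 = 35.

35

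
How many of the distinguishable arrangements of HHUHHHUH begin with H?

With the first slot taken by H, it remains to arrange the other 7 letters (HUHHHUH).
Those 7 letters have H appearing 5 times and U appearing twice, giving (7)!/(5!·2!) = 21.

21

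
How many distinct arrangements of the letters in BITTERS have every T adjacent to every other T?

720

Treat the 2 copies of T as a single block. The multiset to arrange is then {TT, B, E, I, R, S}, 6 items in all.
All 6 items are distinct, so there are (6)! = 720 arrangements.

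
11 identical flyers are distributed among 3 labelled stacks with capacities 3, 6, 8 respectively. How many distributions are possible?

Ignoring the caps, the number of non-negative solutions to x_1+…+x_3 = 11 is C(13,2) = 78.
Subtract solutions that violate a single cap (substitute x_i' = x_i − (cap_i+1)): x_1 ≥ 4 gives C(9,2) = 36; x_2 ≥ 7 gives C(6,2) = 15; x_3 ≥ 9 gives C(4,2) = 6. Together 57.
Add back pairs where two caps are both exceeded: 1 + 0 + 0 = 1.
By inclusion–exclusion the count is 78 − 57 + 1 = 22.

22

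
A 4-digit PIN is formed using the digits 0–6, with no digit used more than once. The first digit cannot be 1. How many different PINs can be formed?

720

The first digit has 7−1 = 6 choices (anything except 1).
The remaining 3 digits are filled from the other 6 symbols without repetition: 6 × 5 × 4 = 120.
Total: 6 × 120 = 720.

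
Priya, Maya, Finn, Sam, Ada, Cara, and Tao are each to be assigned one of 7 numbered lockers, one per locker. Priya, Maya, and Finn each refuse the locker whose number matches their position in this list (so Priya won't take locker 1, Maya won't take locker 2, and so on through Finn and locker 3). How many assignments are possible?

3216

Let Aᵢ (for i ∈ {1, 2, 3}) be the placements that put person i in their forbidden locker. Any j of these fix j positions, leaving (7−j)! ways to fill the rest, and there are C(3,j) ways to pick which j.
By inclusion–exclusion, the number of valid placements is Σ_{j=0}^{3} (−1)^j C(3,j)·(7−j)!.
Computing: 5040 − 2160 + 360 − 24 = 3216.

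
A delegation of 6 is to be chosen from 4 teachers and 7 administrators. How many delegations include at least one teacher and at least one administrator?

455

With no constraint there are C(11,6) = 462 possible selections.
Selections missing a whole group: no teachers → C(7,6) = 7; no administrators → C(4,6) = 0.
Both groups omitted at once is impossible, so 462 − 7 = 455.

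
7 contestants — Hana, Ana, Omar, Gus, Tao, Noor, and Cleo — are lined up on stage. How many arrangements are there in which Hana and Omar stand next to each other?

1440

Treat {Hana, Omar} as a single unit. There are 6 units to order, and the pair itself can be ordered 2 ways.
So the count is 2·(6)! = 1440.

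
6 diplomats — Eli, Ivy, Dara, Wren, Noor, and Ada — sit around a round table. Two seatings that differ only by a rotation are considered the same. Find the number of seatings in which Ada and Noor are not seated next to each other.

All circular seatings of 6 people number (5)! = 120.
Those with Ada next to Noor: fuse the pair into one unit and seat 5 units around a circle — 2·(4)! = 48.
Subtracting, 120 − 48 = 72.

72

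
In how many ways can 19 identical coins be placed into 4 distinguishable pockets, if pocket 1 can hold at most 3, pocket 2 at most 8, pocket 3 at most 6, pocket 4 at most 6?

34

By stars and bars, unrestricted non-negative solutions to x_1+…+x_4 = 19 number C(19+3,3) = 1540.
Subtract solutions that violate a single cap (substitute x_i' = x_i − (cap_i+1)): x_1 ≥ 4 gives C(18,3) = 816; x_2 ≥ 9 gives C(13,3) = 286; x_3 ≥ 7 gives C(15,3) = 455; x_4 ≥ 7 gives C(15,3) = 455. Together 2012.
Add back pairs where two caps are both exceeded: 84 + 165 + 165 + 20 + 20 + 56 = 510.
Subtract triples: 0 + 0 + 4 + 0 = 4.
By inclusion–exclusion the count is 1540 − 2012 + 510 − 4 = 34.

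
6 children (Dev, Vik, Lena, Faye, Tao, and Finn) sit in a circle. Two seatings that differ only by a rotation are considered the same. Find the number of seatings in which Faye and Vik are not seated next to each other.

Without the restriction there are (5)! = 120 seatings.
Seatings with Faye beside Vik: treat them as a block with 2 internal orders, giving 2 × (4)! = 48.
Subtracting, 120 − 48 = 72.

72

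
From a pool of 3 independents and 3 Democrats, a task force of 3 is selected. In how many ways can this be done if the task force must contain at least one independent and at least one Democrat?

Unrestricted: C(6,3) = 20 ways to pick any 3 of the 6.
Selections missing a whole group: no independents → C(3,3) = 1; no Democrats → C(3,3) = 1.
Both groups omitted at once is impossible, so 20 − 2 = 18.

18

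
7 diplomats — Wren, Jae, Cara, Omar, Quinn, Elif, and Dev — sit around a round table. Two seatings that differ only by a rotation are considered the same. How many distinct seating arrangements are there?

Around a circle, 7 distinct people have 7!/7 = (6)! = 720 rotationally distinct seatings.

720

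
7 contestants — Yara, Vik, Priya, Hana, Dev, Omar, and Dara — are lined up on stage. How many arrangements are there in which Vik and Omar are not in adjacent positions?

Of the 7! = 5040 arrangements, those with Vik and Omar adjacent number 2 × 6! = 1440 (treat the pair as a block with 2 internal orders).
So 5040 − 1440 = 3600 arrangements keep them apart.

3600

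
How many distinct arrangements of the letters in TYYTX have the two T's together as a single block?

Treat the 2 copies of T as a single block. The multiset to arrange is then {TT, X, Y, Y}, 4 items in all.
That gives (4)!/(2!) = 12 arrangements.

12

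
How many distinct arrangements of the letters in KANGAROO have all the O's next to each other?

Treat the 2 copies of O as a single block. The multiset to arrange is then {OO, A, A, G, K, N, R}, 7 items in all.
That gives (7)!/(2!) = 2520 arrangements.

2520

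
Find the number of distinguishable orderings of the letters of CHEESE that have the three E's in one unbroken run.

24

Treat the 3 copies of E as a single block. The multiset to arrange is then {EEE, C, H, S}, 4 items in all.
All 4 items are distinct, so there are (4)! = 24 arrangements.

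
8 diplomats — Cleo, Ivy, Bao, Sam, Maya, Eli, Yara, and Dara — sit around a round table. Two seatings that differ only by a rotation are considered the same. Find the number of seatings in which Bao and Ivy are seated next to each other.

1440

Glue Bao and Ivy into a block (2 internal orders). Seating 7 units around a circle gives (6)! arrangements.
So 2 × (6)! = 2 × 720 = 1440.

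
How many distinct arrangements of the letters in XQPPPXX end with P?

60

With the last slot taken by P, it remains to arrange the other 6 letters (XQPPXX).
Those 6 letters have P appearing twice and X appearing 3 times, giving (6)!/(3!·2!) = 60.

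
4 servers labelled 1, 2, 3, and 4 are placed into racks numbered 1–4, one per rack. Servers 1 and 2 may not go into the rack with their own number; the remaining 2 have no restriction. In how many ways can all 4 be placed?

14

Let Aᵢ (for i ∈ {1, 2}) be the placements that put server i in its forbidden rack. Any j of these fix j positions, leaving (4−j)! ways to fill the rest, and there are C(2,j) ways to pick which j.
By inclusion–exclusion, the number of valid placements is Σ_{j=0}^{2} (−1)^j C(2,j)·(4−j)!.
Computing: 24 − 12 + 2 = 14.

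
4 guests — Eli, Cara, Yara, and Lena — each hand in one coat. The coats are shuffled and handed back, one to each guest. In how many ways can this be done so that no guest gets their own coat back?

This is the derangement count D_4: permutations of 4 items with no fixed point.
By inclusion–exclusion this is Σ_{j=0}^{4} (−1)^j C(4,j)·(4−j)!.
Computing: 24 − 24 + 12 − 4 + 1 = 9.

9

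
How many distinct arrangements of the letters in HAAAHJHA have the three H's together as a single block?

Treat the 3 copies of H as a single block. The multiset to arrange is then {HHH, A, A, A, A, J}, 6 items in all.
That gives (6)!/(4!) = 30 arrangements.

30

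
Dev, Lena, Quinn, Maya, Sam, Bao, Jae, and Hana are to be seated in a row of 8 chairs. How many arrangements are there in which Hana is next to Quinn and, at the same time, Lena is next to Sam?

2880

Treat {Hana,Quinn} as one block (2 orders) and {Lena,Sam} as another (2 orders).
That leaves 6 units to arrange: 2 × 2 × 6! = 4 × 720 = 2880.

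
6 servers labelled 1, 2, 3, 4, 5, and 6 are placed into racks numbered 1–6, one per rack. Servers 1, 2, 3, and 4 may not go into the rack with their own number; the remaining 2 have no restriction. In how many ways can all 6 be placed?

Let Aᵢ (for 1 ≤ i ≤ 4) be the placements that put server i in its forbidden rack. Any j of these fix j positions, leaving (6−j)! ways to fill the rest, and there are C(4,j) ways to pick which j.
By inclusion–exclusion, the number of valid placements is Σ_{j=0}^{4} (−1)^j C(4,j)·(6−j)!.
Computing: 720 − 480 + 144 − 24 + 2 = 362.

362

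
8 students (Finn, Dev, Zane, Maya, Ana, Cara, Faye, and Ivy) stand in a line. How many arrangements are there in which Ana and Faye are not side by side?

There are 8! = 40320 arrangements in all. If Ana and Faye are adjacent, merging them into one block gives 2·(7)! = 10080 arrangements.
Complementary counting: 40320 − 10080 = 30240.

30240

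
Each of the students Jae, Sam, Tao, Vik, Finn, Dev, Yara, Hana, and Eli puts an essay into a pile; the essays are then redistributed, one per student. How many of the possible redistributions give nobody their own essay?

133496

Count assignments avoiding every fixed point. For any j of the 9 students fixed to their own essay, the other 9−j can be arranged in (9−j)! ways.
By inclusion–exclusion this is Σ_{j=0}^{9} (−1)^j C(9,j)·(9−j)!.
Computing: 362880 − 362880 + 181440 − 60480 + 15120 − 3024 + 504 − 72 + 9 − 1 = 133496.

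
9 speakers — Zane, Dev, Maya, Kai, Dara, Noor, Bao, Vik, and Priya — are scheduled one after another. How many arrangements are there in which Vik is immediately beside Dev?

Treat {Vik, Dev} as a single unit. There are 8 units to order, and the pair itself can be ordered 2 ways.
So the count is 2·(8)! = 80640.

80640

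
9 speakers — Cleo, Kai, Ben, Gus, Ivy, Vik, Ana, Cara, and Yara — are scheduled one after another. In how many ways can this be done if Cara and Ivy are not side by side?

282240

There are 9! = 362880 arrangements in all. If Cara and Ivy are adjacent, merging them into one block gives 2·(8)! = 80640 arrangements.
So 362880 − 80640 = 282240 arrangements keep them apart.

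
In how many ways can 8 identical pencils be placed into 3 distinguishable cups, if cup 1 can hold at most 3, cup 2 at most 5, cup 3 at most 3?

10

By stars and bars, unrestricted non-negative solutions to x_1+…+x_3 = 8 number C(8+2,2) = 45.
Subtract solutions that violate a single cap (substitute x_i' = x_i − (cap_i+1)): x_1 ≥ 4 gives C(6,2) = 15; x_2 ≥ 6 gives C(4,2) = 6; x_3 ≥ 4 gives C(6,2) = 15. Together 36.
Add back pairs where two caps are both exceeded: 0 + 1 + 0 = 1.
By inclusion–exclusion the count is 45 − 36 + 1 = 10.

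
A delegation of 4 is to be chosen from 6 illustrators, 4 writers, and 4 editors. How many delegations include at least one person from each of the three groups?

Unrestricted: C(14,4) = 1001 ways to pick any 4 of the 14.
Subtract selections that omit an entire group: no illustrators → C(8,4) = 70; no writers → C(10,4) = 210; no editors → C(10,4) = 210.
Add back selections omitting two groups (i.e. drawn from a single group): C(6,4) + C(4,4) + C(4,4) = 17.
By inclusion–exclusion: 1001 − 490 + 17 = 528.

528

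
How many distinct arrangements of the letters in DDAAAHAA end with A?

105

Fix A in the last position and arrange the remaining 7 letters.
Those 7 letters have A appearing 4 times and D appearing twice, giving (7)!/(4!·2!) = 105.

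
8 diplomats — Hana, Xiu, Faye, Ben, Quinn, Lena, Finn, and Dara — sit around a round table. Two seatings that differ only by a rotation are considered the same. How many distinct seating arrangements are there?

5040

Fix one person's seat to break rotational symmetry; the remaining 7 people can be arranged in (7)! = 5040 ways.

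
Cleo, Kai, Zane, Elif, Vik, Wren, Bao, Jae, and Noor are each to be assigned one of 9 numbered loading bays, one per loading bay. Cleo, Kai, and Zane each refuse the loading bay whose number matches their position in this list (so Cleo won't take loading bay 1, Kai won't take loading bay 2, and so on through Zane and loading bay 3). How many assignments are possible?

256320

Let Aᵢ (for i ∈ {1, 2, 3}) be the placements that put person i in their forbidden loading bay. Any j of these fix j positions, leaving (9−j)! ways to fill the rest, and there are C(3,j) ways to pick which j.
By inclusion–exclusion, the number of valid placements is Σ_{j=0}^{3} (−1)^j C(3,j)·(9−j)!.
Computing: 362880 − 120960 + 15120 − 720 = 256320.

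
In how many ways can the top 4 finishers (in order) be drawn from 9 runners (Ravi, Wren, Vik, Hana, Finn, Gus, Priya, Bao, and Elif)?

There are 9 choices for 1st place, 8 for 2nd, and so on down to 6 for position 4.
That gives 9 × 8 × 7 × 6 = 3024.

3024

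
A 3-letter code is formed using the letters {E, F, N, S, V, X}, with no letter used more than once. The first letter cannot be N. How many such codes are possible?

The first letter has 6−1 = 5 choices (anything except N).
The remaining 2 letters are filled from the other 5 symbols without repetition: 5 × 4 = 20.
Total: 5 × 20 = 100.

100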